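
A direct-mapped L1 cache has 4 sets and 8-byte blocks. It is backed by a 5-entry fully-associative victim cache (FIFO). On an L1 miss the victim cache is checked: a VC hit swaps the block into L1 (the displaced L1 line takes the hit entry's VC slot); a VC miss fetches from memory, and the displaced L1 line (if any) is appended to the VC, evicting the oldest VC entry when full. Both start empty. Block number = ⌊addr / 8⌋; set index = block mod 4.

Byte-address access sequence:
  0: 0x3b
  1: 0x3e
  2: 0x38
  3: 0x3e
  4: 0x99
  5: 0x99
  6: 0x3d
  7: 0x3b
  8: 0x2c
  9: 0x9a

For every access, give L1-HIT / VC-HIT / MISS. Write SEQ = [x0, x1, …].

0: 0x3b (blk 7, set 3) → MISS  vc=[]
1: 0x3e (blk 7, set 3) → L1-HIT  vc=[]
2: 0x38 (blk 7, set 3) → L1-HIT  vc=[]
3: 0x3e (blk 7, set 3) → L1-HIT  vc=[]
4: 0x99 (blk 19, set 3) → MISS  vc=[7]
5: 0x99 (blk 19, set 3) → L1-HIT  vc=[7]
6: 0x3d (blk 7, set 3) → VC-HIT  vc=[19]
7: 0x3b (blk 7, set 3) → L1-HIT  vc=[19]
8: 0x2c (blk 5, set 1) → MISS  vc=[19]
9: 0x9a (blk 19, set 3) → VC-HIT  vc=[7]

SEQ = [MISS, L1-HIT, L1-HIT, L1-HIT, MISS, L1-HIT, VC-HIT, L1-HIT, MISS, VC-HIT]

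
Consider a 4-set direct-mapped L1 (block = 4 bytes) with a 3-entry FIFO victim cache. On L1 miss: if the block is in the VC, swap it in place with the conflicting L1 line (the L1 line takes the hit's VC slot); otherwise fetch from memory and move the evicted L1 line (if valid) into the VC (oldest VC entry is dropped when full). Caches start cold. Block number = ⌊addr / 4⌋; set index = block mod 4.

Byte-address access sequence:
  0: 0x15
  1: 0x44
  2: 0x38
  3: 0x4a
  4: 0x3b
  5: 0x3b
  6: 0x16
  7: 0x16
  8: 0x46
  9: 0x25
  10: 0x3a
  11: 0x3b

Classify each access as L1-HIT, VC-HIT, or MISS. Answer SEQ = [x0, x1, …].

  [0] addr=0x15 blk=5 s=1: MISS | VC []
  [1] addr=0x44 blk=17 s=1: MISS | VC [5]
  [2] addr=0x38 blk=14 s=2: MISS | VC [5]
  [3] addr=0x4a blk=18 s=2: MISS | VC [5, 14]
  [4] addr=0x3b blk=14 s=2: VC-HIT | VC [5, 18]
  [5] addr=0x3b blk=14 s=2: L1-HIT | VC [5, 18]
  [6] addr=0x16 blk=5 s=1: VC-HIT | VC [17, 18]
  [7] addr=0x16 blk=5 s=1: L1-HIT | VC [17, 18]
  [8] addr=0x46 blk=17 s=1: VC-HIT | VC [5, 18]
  [9] addr=0x25 blk=9 s=1: MISS | VC [5, 18, 17]
  [10] addr=0x3a blk=14 s=2: L1-HIT | VC [5, 18, 17]
  [11] addr=0x3b blk=14 s=2: L1-HIT | VC [5, 18, 17]

SEQ = [MISS, MISS, MISS, MISS, VC-HIT, L1-HIT, VC-HIT, L1-HIT, VC-HIT, MISS, L1-HIT, L1-HIT]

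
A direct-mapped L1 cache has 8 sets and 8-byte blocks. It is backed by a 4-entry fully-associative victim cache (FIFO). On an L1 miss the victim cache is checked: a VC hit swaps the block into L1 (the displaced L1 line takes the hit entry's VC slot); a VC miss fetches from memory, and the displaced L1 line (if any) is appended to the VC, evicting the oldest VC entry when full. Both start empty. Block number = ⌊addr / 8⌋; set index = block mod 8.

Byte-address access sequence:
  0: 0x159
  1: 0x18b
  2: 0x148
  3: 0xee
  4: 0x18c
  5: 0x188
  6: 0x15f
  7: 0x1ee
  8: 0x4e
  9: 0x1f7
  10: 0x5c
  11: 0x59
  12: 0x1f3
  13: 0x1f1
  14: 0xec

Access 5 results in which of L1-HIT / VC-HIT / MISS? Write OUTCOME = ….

#0 0x159→b43/s3 MISS; vc=[]
#1 0x18b→b49/s1 MISS; vc=[]
#2 0x148→b41/s1 MISS; vc=[49]
#3 0xee→b29/s5 MISS; vc=[49]
#4 0x18c→b49/s1 VC-HIT; vc=[41]
#5 0x188→b49/s1 L1-HIT; vc=[41]
#6 0x15f→b43/s3 L1-HIT; vc=[41]
#7 0x1ee→b61/s5 MISS; vc=[41,29]
#8 0x4e→b9/s1 MISS; vc=[41,29,49]
#9 0x1f7→b62/s6 MISS; vc=[41,29,49]
#10 0x5c→b11/s3 MISS; vc=[41,29,49,43]
#11 0x59→b11/s3 L1-HIT; vc=[41,29,49,43]
#12 0x1f3→b62/s6 L1-HIT; vc=[41,29,49,43]
#13 0x1f1→b62/s6 L1-HIT; vc=[41,29,49,43]
#14 0xec→b29/s5 VC-HIT; vc=[41,61,49,43]

OUTCOME = L1-HIT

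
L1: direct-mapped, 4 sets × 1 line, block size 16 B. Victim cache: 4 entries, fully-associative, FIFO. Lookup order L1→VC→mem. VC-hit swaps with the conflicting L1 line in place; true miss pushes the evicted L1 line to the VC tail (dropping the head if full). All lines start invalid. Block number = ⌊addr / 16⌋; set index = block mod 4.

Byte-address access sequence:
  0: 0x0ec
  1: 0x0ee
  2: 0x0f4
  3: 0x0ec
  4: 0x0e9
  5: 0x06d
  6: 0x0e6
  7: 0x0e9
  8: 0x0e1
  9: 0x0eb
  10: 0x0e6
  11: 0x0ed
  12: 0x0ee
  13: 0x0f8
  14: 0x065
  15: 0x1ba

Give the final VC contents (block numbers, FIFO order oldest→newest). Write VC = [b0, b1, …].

0: 0xec (blk 14, set 2) → MISS  vc=[]
1: 0xee (blk 14, set 2) → L1-HIT  vc=[]
2: 0xf4 (blk 15, set 3) → MISS  vc=[]
3: 0xec (blk 14, set 2) → L1-HIT  vc=[]
4: 0xe9 (blk 14, set 2) → L1-HIT  vc=[]
5: 0x6d (blk 6, set 2) → MISS  vc=[14]
6: 0xe6 (blk 14, set 2) → VC-HIT  vc=[6]
7: 0xe9 (blk 14, set 2) → L1-HIT  vc=[6]
8: 0xe1 (blk 14, set 2) → L1-HIT  vc=[6]
9: 0xeb (blk 14, set 2) → L1-HIT  vc=[6]
10: 0xe6 (blk 14, set 2) → L1-HIT  vc=[6]
11: 0xed (blk 14, set 2) → L1-HIT  vc=[6]
12: 0xee (blk 14, set 2) → L1-HIT  vc=[6]
13: 0xf8 (blk 15, set 3) → L1-HIT  vc=[6]
14: 0x65 (blk 6, set 2) → VC-HIT  vc=[14]
15: 0x1ba (blk 27, set 3) → MISS  vc=[14, 15]

VC = [14, 15]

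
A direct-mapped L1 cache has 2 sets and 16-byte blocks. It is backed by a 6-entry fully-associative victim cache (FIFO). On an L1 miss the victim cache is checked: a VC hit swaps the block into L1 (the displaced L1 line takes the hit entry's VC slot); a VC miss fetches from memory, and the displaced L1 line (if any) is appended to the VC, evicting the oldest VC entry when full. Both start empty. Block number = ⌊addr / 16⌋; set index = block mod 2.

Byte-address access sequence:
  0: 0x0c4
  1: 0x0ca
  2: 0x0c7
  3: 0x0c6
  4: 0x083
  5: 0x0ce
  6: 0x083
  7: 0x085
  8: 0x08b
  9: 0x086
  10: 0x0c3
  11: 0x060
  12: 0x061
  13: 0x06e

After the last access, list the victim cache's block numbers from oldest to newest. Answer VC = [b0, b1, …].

VC = [8, 12]

#0 0xc4→b12/s0 MISS; vc=[]
#1 0xca→b12/s0 L1-HIT; vc=[]
#2 0xc7→b12/s0 L1-HIT; vc=[]
#3 0xc6→b12/s0 L1-HIT; vc=[]
#4 0x83→b8/s0 MISS; vc=[12]
#5 0xce→b12/s0 VC-HIT; vc=[8]
#6 0x83→b8/s0 VC-HIT; vc=[12]
#7 0x85→b8/s0 L1-HIT; vc=[12]
#8 0x8b→b8/s0 L1-HIT; vc=[12]
#9 0x86→b8/s0 L1-HIT; vc=[12]
#10 0xc3→b12/s0 VC-HIT; vc=[8]
#11 0x60→b6/s0 MISS; vc=[8,12]
#12 0x61→b6/s0 L1-HIT; vc=[8,12]
#13 0x6e→b6/s0 L1-HIT; vc=[8,12]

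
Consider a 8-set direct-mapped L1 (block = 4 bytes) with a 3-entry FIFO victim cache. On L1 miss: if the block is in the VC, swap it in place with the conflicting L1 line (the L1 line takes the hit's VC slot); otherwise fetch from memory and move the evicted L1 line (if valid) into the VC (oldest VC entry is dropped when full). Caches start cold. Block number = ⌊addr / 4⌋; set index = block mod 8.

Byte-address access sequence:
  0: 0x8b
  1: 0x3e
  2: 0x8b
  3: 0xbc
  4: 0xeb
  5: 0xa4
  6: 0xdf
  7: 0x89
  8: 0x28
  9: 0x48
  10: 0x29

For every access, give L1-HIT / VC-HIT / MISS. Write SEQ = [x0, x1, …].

  [0] addr=0x8b blk=34 s=2: MISS | VC []
  [1] addr=0x3e blk=15 s=7: MISS | VC []
  [2] addr=0x8b blk=34 s=2: L1-HIT | VC []
  [3] addr=0xbc blk=47 s=7: MISS | VC [15]
  [4] addr=0xeb blk=58 s=2: MISS | VC [15, 34]
  [5] addr=0xa4 blk=41 s=1: MISS | VC [15, 34]
  [6] addr=0xdf blk=55 s=7: MISS | VC [15, 34, 47]
  [7] addr=0x89 blk=34 s=2: VC-HIT | VC [15, 58, 47]
  [8] addr=0x28 blk=10 s=2: MISS | VC [58, 47, 34]
  [9] addr=0x48 blk=18 s=2: MISS | VC [47, 34, 10]
  [10] addr=0x29 blk=10 s=2: VC-HIT | VC [47, 34, 18]

SEQ = [MISS, MISS, L1-HIT, MISS, MISS, MISS, MISS, VC-HIT, MISS, MISS, VC-HIT]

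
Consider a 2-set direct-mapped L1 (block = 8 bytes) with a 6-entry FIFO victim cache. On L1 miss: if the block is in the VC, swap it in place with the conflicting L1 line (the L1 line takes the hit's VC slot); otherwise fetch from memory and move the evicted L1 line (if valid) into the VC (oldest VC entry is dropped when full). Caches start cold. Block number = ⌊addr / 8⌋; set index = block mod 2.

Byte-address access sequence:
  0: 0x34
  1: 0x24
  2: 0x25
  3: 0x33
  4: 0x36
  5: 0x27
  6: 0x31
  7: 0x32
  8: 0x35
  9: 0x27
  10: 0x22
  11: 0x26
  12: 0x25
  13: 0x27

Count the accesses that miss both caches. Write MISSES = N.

MISSES = 2

#0 0x34→b6/s0 MISS; vc=[]
#1 0x24→b4/s0 MISS; vc=[6]
#2 0x25→b4/s0 L1-HIT; vc=[6]
#3 0x33→b6/s0 VC-HIT; vc=[4]
#4 0x36→b6/s0 L1-HIT; vc=[4]
#5 0x27→b4/s0 VC-HIT; vc=[6]
#6 0x31→b6/s0 VC-HIT; vc=[4]
#7 0x32→b6/s0 L1-HIT; vc=[4]
#8 0x35→b6/s0 L1-HIT; vc=[4]
#9 0x27→b4/s0 VC-HIT; vc=[6]
#10 0x22→b4/s0 L1-HIT; vc=[6]
#11 0x26→b4/s0 L1-HIT; vc=[6]
#12 0x25→b4/s0 L1-HIT; vc=[6]
#13 0x27→b4/s0 L1-HIT; vc=[6]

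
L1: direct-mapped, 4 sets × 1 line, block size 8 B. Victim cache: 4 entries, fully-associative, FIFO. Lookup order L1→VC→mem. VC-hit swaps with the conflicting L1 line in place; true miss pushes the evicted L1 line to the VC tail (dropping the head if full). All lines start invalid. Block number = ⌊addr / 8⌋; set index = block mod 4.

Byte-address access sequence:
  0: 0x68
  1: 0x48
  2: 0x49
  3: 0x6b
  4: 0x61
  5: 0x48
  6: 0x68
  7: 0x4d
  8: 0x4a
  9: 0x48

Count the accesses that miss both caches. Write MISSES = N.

MISSES = 3

  [0] addr=0x68 blk=13 s=1: MISS | VC []
  [1] addr=0x48 blk=9 s=1: MISS | VC [13]
  [2] addr=0x49 blk=9 s=1: L1-HIT | VC [13]
  [3] addr=0x6b blk=13 s=1: VC-HIT | VC [9]
  [4] addr=0x61 blk=12 s=0: MISS | VC [9]
  [5] addr=0x48 blk=9 s=1: VC-HIT | VC [13]
  [6] addr=0x68 blk=13 s=1: VC-HIT | VC [9]
  [7] addr=0x4d blk=9 s=1: VC-HIT | VC [13]
  [8] addr=0x4a blk=9 s=1: L1-HIT | VC [13]
  [9] addr=0x48 blk=9 s=1: L1-HIT | VC [13]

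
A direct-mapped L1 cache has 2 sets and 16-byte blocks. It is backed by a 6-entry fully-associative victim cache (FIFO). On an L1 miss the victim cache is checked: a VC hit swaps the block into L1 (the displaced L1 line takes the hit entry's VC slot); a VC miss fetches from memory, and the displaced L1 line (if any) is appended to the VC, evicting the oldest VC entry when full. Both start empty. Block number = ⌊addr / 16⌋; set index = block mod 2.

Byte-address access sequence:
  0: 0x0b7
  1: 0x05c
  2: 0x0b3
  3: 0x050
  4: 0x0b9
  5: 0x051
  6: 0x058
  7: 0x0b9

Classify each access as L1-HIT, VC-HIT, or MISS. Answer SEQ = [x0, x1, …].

SEQ = [MISS, MISS, VC-HIT, VC-HIT, VC-HIT, VC-HIT, L1-HIT, VC-HIT]

  [0] addr=0xb7 blk=11 s=1: MISS | VC []
  [1] addr=0x5c blk=5 s=1: MISS | VC [11]
  [2] addr=0xb3 blk=11 s=1: VC-HIT | VC [5]
  [3] addr=0x50 blk=5 s=1: VC-HIT | VC [11]
  [4] addr=0xb9 blk=11 s=1: VC-HIT | VC [5]
  [5] addr=0x51 blk=5 s=1: VC-HIT | VC [11]
  [6] addr=0x58 blk=5 s=1: L1-HIT | VC [11]
  [7] addr=0xb9 blk=11 s=1: VC-HIT | VC [5]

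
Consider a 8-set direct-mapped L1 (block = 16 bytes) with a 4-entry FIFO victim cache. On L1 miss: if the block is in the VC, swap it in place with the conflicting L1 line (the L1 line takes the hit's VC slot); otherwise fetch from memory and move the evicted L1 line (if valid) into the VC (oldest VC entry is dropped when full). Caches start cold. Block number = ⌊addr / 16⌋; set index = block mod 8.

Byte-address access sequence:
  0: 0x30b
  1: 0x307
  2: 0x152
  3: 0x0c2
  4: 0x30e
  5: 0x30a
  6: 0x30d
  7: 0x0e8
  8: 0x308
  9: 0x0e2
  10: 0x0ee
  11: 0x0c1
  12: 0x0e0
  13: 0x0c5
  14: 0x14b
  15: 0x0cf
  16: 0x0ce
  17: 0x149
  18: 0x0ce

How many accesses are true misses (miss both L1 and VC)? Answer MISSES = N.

MISSES = 5

#0 0x30b→b48/s0 MISS; vc=[]
#1 0x307→b48/s0 L1-HIT; vc=[]
#2 0x152→b21/s5 MISS; vc=[]
#3 0xc2→b12/s4 MISS; vc=[]
#4 0x30e→b48/s0 L1-HIT; vc=[]
#5 0x30a→b48/s0 L1-HIT; vc=[]
#6 0x30d→b48/s0 L1-HIT; vc=[]
#7 0xe8→b14/s6 MISS; vc=[]
#8 0x308→b48/s0 L1-HIT; vc=[]
#9 0xe2→b14/s6 L1-HIT; vc=[]
#10 0xee→b14/s6 L1-HIT; vc=[]
#11 0xc1→b12/s4 L1-HIT; vc=[]
#12 0xe0→b14/s6 L1-HIT; vc=[]
#13 0xc5→b12/s4 L1-HIT; vc=[]
#14 0x14b→b20/s4 MISS; vc=[12]
#15 0xcf→b12/s4 VC-HIT; vc=[20]
#16 0xce→b12/s4 L1-HIT; vc=[20]
#17 0x149→b20/s4 VC-HIT; vc=[12]
#18 0xce→b12/s4 VC-HIT; vc=[20]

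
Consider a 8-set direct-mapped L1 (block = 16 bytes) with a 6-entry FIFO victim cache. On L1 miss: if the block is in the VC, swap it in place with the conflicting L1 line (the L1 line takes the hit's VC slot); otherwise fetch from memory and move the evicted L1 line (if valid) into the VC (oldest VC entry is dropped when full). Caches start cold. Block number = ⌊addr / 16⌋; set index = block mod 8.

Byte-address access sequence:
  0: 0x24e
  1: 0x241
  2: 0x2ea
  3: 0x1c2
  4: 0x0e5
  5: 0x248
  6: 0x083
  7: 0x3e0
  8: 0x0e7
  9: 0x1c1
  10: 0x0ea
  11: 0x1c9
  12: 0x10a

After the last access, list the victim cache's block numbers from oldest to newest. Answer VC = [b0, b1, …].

  [0] addr=0x24e blk=36 s=4: MISS | VC []
  [1] addr=0x241 blk=36 s=4: L1-HIT | VC []
  [2] addr=0x2ea blk=46 s=6: MISS | VC []
  [3] addr=0x1c2 blk=28 s=4: MISS | VC [36]
  [4] addr=0xe5 blk=14 s=6: MISS | VC [36, 46]
  [5] addr=0x248 blk=36 s=4: VC-HIT | VC [28, 46]
  [6] addr=0x83 blk=8 s=0: MISS | VC [28, 46]
  [7] addr=0x3e0 blk=62 s=6: MISS | VC [28, 46, 14]
  [8] addr=0xe7 blk=14 s=6: VC-HIT | VC [28, 46, 62]
  [9] addr=0x1c1 blk=28 s=4: VC-HIT | VC [36, 46, 62]
  [10] addr=0xea blk=14 s=6: L1-HIT | VC [36, 46, 62]
  [11] addr=0x1c9 blk=28 s=4: L1-HIT | VC [36, 46, 62]
  [12] addr=0x10a blk=16 s=0: MISS | VC [36, 46, 62, 8]

VC = [36, 46, 62, 8]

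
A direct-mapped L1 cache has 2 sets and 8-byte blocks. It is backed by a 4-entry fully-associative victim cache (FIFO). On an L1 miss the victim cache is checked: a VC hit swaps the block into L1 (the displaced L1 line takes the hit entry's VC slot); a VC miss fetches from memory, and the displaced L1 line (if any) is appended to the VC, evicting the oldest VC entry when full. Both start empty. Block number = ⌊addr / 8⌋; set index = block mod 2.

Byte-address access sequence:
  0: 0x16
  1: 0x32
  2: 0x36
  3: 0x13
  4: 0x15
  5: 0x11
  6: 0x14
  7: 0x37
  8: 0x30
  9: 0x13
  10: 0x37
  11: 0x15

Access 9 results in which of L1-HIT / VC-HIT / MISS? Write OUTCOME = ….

#0 0x16→b2/s0 MISS; vc=[]
#1 0x32→b6/s0 MISS; vc=[2]
#2 0x36→b6/s0 L1-HIT; vc=[2]
#3 0x13→b2/s0 VC-HIT; vc=[6]
#4 0x15→b2/s0 L1-HIT; vc=[6]
#5 0x11→b2/s0 L1-HIT; vc=[6]
#6 0x14→b2/s0 L1-HIT; vc=[6]
#7 0x37→b6/s0 VC-HIT; vc=[2]
#8 0x30→b6/s0 L1-HIT; vc=[2]
#9 0x13→b2/s0 VC-HIT; vc=[6]
#10 0x37→b6/s0 VC-HIT; vc=[2]
#11 0x15→b2/s0 VC-HIT; vc=[6]

OUTCOME = VC-HIT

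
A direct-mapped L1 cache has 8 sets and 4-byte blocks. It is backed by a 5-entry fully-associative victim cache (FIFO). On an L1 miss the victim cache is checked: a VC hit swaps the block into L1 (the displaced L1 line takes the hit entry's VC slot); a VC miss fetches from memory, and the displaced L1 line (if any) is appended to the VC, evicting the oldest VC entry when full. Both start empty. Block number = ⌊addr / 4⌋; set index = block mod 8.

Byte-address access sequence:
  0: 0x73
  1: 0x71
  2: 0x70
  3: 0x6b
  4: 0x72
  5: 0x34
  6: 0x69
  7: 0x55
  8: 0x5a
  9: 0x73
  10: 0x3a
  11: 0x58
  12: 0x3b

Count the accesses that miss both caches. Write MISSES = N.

MISSES = 6

0: 0x73 (blk 28, set 4) → MISS  vc=[]
1: 0x71 (blk 28, set 4) → L1-HIT  vc=[]
2: 0x70 (blk 28, set 4) → L1-HIT  vc=[]
3: 0x6b (blk 26, set 2) → MISS  vc=[]
4: 0x72 (blk 28, set 4) → L1-HIT  vc=[]
5: 0x34 (blk 13, set 5) → MISS  vc=[]
6: 0x69 (blk 26, set 2) → L1-HIT  vc=[]
7: 0x55 (blk 21, set 5) → MISS  vc=[13]
8: 0x5a (blk 22, set 6) → MISS  vc=[13]
9: 0x73 (blk 28, set 4) → L1-HIT  vc=[13]
10: 0x3a (blk 14, set 6) → MISS  vc=[13, 22]
11: 0x58 (blk 22, set 6) → VC-HIT  vc=[13, 14]
12: 0x3b (blk 14, set 6) → VC-HIT  vc=[13, 22]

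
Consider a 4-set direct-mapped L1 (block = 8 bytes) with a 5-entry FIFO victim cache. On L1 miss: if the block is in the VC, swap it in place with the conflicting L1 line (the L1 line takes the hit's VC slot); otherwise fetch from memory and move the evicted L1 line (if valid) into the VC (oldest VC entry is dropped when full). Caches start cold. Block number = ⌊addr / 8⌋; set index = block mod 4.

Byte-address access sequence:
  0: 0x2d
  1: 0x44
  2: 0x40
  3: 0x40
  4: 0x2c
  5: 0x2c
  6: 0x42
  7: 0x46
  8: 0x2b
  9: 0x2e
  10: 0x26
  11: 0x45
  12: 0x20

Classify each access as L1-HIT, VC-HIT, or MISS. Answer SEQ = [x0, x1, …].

#0 0x2d→b5/s1 MISS; vc=[]
#1 0x44→b8/s0 MISS; vc=[]
#2 0x40→b8/s0 L1-HIT; vc=[]
#3 0x40→b8/s0 L1-HIT; vc=[]
#4 0x2c→b5/s1 L1-HIT; vc=[]
#5 0x2c→b5/s1 L1-HIT; vc=[]
#6 0x42→b8/s0 L1-HIT; vc=[]
#7 0x46→b8/s0 L1-HIT; vc=[]
#8 0x2b→b5/s1 L1-HIT; vc=[]
#9 0x2e→b5/s1 L1-HIT; vc=[]
#10 0x26→b4/s0 MISS; vc=[8]
#11 0x45→b8/s0 VC-HIT; vc=[4]
#12 0x20→b4/s0 VC-HIT; vc=[8]

SEQ = [MISS, MISS, L1-HIT, L1-HIT, L1-HIT, L1-HIT, L1-HIT, L1-HIT, L1-HIT, L1-HIT, MISS, VC-HIT, VC-HIT]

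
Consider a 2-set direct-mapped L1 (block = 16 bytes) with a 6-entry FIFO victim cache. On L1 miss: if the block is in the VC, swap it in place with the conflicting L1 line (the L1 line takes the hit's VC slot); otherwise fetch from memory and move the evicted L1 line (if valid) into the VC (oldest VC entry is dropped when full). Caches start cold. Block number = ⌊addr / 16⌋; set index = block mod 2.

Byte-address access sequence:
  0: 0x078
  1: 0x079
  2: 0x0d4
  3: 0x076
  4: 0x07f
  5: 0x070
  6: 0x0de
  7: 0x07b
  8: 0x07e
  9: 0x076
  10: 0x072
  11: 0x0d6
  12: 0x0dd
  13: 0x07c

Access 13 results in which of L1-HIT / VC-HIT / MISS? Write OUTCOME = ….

  [0] addr=0x78 blk=7 s=1: MISS | VC []
  [1] addr=0x79 blk=7 s=1: L1-HIT | VC []
  [2] addr=0xd4 blk=13 s=1: MISS | VC [7]
  [3] addr=0x76 blk=7 s=1: VC-HIT | VC [13]
  [4] addr=0x7f blk=7 s=1: L1-HIT | VC [13]
  [5] addr=0x70 blk=7 s=1: L1-HIT | VC [13]
  [6] addr=0xde blk=13 s=1: VC-HIT | VC [7]
  [7] addr=0x7b blk=7 s=1: VC-HIT | VC [13]
  [8] addr=0x7e blk=7 s=1: L1-HIT | VC [13]
  [9] addr=0x76 blk=7 s=1: L1-HIT | VC [13]
  [10] addr=0x72 blk=7 s=1: L1-HIT | VC [13]
  [11] addr=0xd6 blk=13 s=1: VC-HIT | VC [7]
  [12] addr=0xdd blk=13 s=1: L1-HIT | VC [7]
  [13] addr=0x7c blk=7 s=1: VC-HIT | VC [13]

OUTCOME = VC-HIT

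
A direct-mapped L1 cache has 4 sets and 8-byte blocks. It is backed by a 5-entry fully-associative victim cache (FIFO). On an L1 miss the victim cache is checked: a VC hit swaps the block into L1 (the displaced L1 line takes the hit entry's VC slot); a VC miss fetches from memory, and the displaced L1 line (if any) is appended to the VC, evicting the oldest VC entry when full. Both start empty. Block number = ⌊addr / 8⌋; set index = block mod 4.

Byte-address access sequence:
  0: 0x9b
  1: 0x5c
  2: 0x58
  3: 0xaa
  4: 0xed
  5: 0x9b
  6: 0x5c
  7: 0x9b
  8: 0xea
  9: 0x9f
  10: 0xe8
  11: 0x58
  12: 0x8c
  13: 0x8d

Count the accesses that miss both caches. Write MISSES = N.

  [0] addr=0x9b blk=19 s=3: MISS | VC []
  [1] addr=0x5c blk=11 s=3: MISS | VC [19]
  [2] addr=0x58 blk=11 s=3: L1-HIT | VC [19]
  [3] addr=0xaa blk=21 s=1: MISS | VC [19]
  [4] addr=0xed blk=29 s=1: MISS | VC [19, 21]
  [5] addr=0x9b blk=19 s=3: VC-HIT | VC [11, 21]
  [6] addr=0x5c blk=11 s=3: VC-HIT | VC [19, 21]
  [7] addr=0x9b blk=19 s=3: VC-HIT | VC [11, 21]
  [8] addr=0xea blk=29 s=1: L1-HIT | VC [11, 21]
  [9] addr=0x9f blk=19 s=3: L1-HIT | VC [11, 21]
  [10] addr=0xe8 blk=29 s=1: L1-HIT | VC [11, 21]
  [11] addr=0x58 blk=11 s=3: VC-HIT | VC [19, 21]
  [12] addr=0x8c blk=17 s=1: MISS | VC [19, 21, 29]
  [13] addr=0x8d blk=17 s=1: L1-HIT | VC [19, 21, 29]

MISSES = 5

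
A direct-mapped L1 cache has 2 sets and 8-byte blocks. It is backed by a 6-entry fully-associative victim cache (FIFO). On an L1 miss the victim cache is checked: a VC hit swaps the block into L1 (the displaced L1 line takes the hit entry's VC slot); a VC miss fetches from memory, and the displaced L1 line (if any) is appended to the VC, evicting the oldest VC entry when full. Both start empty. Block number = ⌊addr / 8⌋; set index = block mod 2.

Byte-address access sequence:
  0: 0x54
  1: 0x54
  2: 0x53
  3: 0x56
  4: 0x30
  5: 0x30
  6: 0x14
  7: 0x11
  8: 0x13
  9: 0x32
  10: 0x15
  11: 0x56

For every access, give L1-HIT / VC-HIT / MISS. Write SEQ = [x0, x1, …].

SEQ = [MISS, L1-HIT, L1-HIT, L1-HIT, MISS, L1-HIT, MISS, L1-HIT, L1-HIT, VC-HIT, VC-HIT, VC-HIT]

0: 0x54 (blk 10, set 0) → MISS  vc=[]
1: 0x54 (blk 10, set 0) → L1-HIT  vc=[]
2: 0x53 (blk 10, set 0) → L1-HIT  vc=[]
3: 0x56 (blk 10, set 0) → L1-HIT  vc=[]
4: 0x30 (blk 6, set 0) → MISS  vc=[10]
5: 0x30 (blk 6, set 0) → L1-HIT  vc=[10]
6: 0x14 (blk 2, set 0) → MISS  vc=[10, 6]
7: 0x11 (blk 2, set 0) → L1-HIT  vc=[10, 6]
8: 0x13 (blk 2, set 0) → L1-HIT  vc=[10, 6]
9: 0x32 (blk 6, set 0) → VC-HIT  vc=[10, 2]
10: 0x15 (blk 2, set 0) → VC-HIT  vc=[10, 6]
11: 0x56 (blk 10, set 0) → VC-HIT  vc=[2, 6]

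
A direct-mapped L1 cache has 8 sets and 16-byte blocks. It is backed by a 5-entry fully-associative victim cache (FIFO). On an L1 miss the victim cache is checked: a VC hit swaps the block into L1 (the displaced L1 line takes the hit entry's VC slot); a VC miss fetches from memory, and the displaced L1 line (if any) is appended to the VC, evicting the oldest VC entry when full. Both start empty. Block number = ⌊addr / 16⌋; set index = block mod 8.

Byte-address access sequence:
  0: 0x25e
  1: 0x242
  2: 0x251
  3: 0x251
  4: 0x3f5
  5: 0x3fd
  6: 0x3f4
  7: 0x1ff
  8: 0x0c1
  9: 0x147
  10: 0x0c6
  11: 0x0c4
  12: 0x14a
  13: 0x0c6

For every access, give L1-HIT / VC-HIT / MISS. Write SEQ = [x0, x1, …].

SEQ = [MISS, MISS, L1-HIT, L1-HIT, MISS, L1-HIT, L1-HIT, MISS, MISS, MISS, VC-HIT, L1-HIT, VC-HIT, VC-HIT]

0: 0x25e (blk 37, set 5) → MISS  vc=[]
1: 0x242 (blk 36, set 4) → MISS  vc=[]
2: 0x251 (blk 37, set 5) → L1-HIT  vc=[]
3: 0x251 (blk 37, set 5) → L1-HIT  vc=[]
4: 0x3f5 (blk 63, set 7) → MISS  vc=[]
5: 0x3fd (blk 63, set 7) → L1-HIT  vc=[]
6: 0x3f4 (blk 63, set 7) → L1-HIT  vc=[]
7: 0x1ff (blk 31, set 7) → MISS  vc=[63]
8: 0xc1 (blk 12, set 4) → MISS  vc=[63, 36]
9: 0x147 (blk 20, set 4) → MISS  vc=[63, 36, 12]
10: 0xc6 (blk 12, set 4) → VC-HIT  vc=[63, 36, 20]
11: 0xc4 (blk 12, set 4) → L1-HIT  vc=[63, 36, 20]
12: 0x14a (blk 20, set 4) → VC-HIT  vc=[63, 36, 12]
13: 0xc6 (blk 12, set 4) → VC-HIT  vc=[63, 36, 20]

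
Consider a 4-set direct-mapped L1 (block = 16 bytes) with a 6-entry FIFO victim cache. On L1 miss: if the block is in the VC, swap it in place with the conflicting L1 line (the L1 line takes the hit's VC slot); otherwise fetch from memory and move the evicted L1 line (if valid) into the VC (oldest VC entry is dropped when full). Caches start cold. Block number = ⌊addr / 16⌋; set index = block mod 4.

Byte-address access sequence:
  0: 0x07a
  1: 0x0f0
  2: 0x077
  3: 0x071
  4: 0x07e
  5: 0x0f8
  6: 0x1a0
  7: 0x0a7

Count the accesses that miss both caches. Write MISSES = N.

#0 0x7a→b7/s3 MISS; vc=[]
#1 0xf0→b15/s3 MISS; vc=[7]
#2 0x77→b7/s3 VC-HIT; vc=[15]
#3 0x71→b7/s3 L1-HIT; vc=[15]
#4 0x7e→b7/s3 L1-HIT; vc=[15]
#5 0xf8→b15/s3 VC-HIT; vc=[7]
#6 0x1a0→b26/s2 MISS; vc=[7]
#7 0xa7→b10/s2 MISS; vc=[7,26]

MISSES = 4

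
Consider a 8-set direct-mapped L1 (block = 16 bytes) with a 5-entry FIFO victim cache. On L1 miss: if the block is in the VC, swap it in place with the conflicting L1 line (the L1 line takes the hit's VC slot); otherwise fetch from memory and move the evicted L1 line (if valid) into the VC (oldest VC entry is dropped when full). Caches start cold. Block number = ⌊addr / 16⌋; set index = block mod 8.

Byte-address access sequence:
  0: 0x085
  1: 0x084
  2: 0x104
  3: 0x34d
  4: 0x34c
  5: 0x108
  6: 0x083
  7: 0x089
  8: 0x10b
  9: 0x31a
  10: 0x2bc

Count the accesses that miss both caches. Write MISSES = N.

#0 0x85→b8/s0 MISS; vc=[]
#1 0x84→b8/s0 L1-HIT; vc=[]
#2 0x104→b16/s0 MISS; vc=[8]
#3 0x34d→b52/s4 MISS; vc=[8]
#4 0x34c→b52/s4 L1-HIT; vc=[8]
#5 0x108→b16/s0 L1-HIT; vc=[8]
#6 0x83→b8/s0 VC-HIT; vc=[16]
#7 0x89→b8/s0 L1-HIT; vc=[16]
#8 0x10b→b16/s0 VC-HIT; vc=[8]
#9 0x31a→b49/s1 MISS; vc=[8]
#10 0x2bc→b43/s3 MISS; vc=[8]

MISSES = 5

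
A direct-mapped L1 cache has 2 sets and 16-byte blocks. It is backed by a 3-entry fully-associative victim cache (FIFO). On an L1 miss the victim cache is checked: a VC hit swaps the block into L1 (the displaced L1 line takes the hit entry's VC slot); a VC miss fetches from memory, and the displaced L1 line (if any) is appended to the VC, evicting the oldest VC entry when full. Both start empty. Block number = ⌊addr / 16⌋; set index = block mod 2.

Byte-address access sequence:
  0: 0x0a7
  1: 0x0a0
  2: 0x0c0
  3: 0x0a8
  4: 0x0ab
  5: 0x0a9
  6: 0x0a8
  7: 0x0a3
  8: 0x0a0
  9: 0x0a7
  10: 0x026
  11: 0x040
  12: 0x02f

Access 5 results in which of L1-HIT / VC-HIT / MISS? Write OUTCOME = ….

OUTCOME = L1-HIT

  [0] addr=0xa7 blk=10 s=0: MISS | VC []
  [1] addr=0xa0 blk=10 s=0: L1-HIT | VC []
  [2] addr=0xc0 blk=12 s=0: MISS | VC [10]
  [3] addr=0xa8 blk=10 s=0: VC-HIT | VC [12]
  [4] addr=0xab blk=10 s=0: L1-HIT | VC [12]
  [5] addr=0xa9 blk=10 s=0: L1-HIT | VC [12]
  [6] addr=0xa8 blk=10 s=0: L1-HIT | VC [12]
  [7] addr=0xa3 blk=10 s=0: L1-HIT | VC [12]
  [8] addr=0xa0 blk=10 s=0: L1-HIT | VC [12]
  [9] addr=0xa7 blk=10 s=0: L1-HIT | VC [12]
  [10] addr=0x26 blk=2 s=0: MISS | VC [12, 10]
  [11] addr=0x40 blk=4 s=0: MISS | VC [12, 10, 2]
  [12] addr=0x2f blk=2 s=0: VC-HIT | VC [12, 10, 4]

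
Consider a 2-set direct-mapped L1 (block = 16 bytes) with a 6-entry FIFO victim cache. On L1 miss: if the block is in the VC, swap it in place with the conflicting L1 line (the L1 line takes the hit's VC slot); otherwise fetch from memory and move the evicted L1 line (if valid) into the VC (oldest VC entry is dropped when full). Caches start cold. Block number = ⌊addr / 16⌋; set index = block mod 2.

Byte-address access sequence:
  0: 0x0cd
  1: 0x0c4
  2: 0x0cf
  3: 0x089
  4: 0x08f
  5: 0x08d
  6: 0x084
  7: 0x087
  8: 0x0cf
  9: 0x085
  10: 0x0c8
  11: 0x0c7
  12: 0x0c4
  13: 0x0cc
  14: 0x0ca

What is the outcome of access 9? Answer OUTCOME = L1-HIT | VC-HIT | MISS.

  [0] addr=0xcd blk=12 s=0: MISS | VC []
  [1] addr=0xc4 blk=12 s=0: L1-HIT | VC []
  [2] addr=0xcf blk=12 s=0: L1-HIT | VC []
  [3] addr=0x89 blk=8 s=0: MISS | VC [12]
  [4] addr=0x8f blk=8 s=0: L1-HIT | VC [12]
  [5] addr=0x8d blk=8 s=0: L1-HIT | VC [12]
  [6] addr=0x84 blk=8 s=0: L1-HIT | VC [12]
  [7] addr=0x87 blk=8 s=0: L1-HIT | VC [12]
  [8] addr=0xcf blk=12 s=0: VC-HIT | VC [8]
  [9] addr=0x85 blk=8 s=0: VC-HIT | VC [12]
  [10] addr=0xc8 blk=12 s=0: VC-HIT | VC [8]
  [11] addr=0xc7 blk=12 s=0: L1-HIT | VC [8]
  [12] addr=0xc4 blk=12 s=0: L1-HIT | VC [8]
  [13] addr=0xcc blk=12 s=0: L1-HIT | VC [8]
  [14] addr=0xca blk=12 s=0: L1-HIT | VC [8]

OUTCOME = VC-HIT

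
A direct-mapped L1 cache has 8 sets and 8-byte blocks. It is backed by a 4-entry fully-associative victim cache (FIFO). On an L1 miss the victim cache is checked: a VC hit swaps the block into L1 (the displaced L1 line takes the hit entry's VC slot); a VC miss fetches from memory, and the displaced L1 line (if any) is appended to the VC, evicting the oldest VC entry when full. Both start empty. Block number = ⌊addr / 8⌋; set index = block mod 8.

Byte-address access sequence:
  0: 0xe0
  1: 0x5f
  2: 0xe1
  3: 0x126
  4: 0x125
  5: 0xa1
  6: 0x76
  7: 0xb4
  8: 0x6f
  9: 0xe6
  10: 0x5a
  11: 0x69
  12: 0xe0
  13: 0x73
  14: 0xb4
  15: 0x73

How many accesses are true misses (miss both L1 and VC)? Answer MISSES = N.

  [0] addr=0xe0 blk=28 s=4: MISS | VC []
  [1] addr=0x5f blk=11 s=3: MISS | VC []
  [2] addr=0xe1 blk=28 s=4: L1-HIT | VC []
  [3] addr=0x126 blk=36 s=4: MISS | VC [28]
  [4] addr=0x125 blk=36 s=4: L1-HIT | VC [28]
  [5] addr=0xa1 blk=20 s=4: MISS | VC [28, 36]
  [6] addr=0x76 blk=14 s=6: MISS | VC [28, 36]
  [7] addr=0xb4 blk=22 s=6: MISS | VC [28, 36, 14]
  [8] addr=0x6f blk=13 s=5: MISS | VC [28, 36, 14]
  [9] addr=0xe6 blk=28 s=4: VC-HIT | VC [20, 36, 14]
  [10] addr=0x5a blk=11 s=3: L1-HIT | VC [20, 36, 14]
  [11] addr=0x69 blk=13 s=5: L1-HIT | VC [20, 36, 14]
  [12] addr=0xe0 blk=28 s=4: L1-HIT | VC [20, 36, 14]
  [13] addr=0x73 blk=14 s=6: VC-HIT | VC [20, 36, 22]
  [14] addr=0xb4 blk=22 s=6: VC-HIT | VC [20, 36, 14]
  [15] addr=0x73 blk=14 s=6: VC-HIT | VC [20, 36, 22]

MISSES = 7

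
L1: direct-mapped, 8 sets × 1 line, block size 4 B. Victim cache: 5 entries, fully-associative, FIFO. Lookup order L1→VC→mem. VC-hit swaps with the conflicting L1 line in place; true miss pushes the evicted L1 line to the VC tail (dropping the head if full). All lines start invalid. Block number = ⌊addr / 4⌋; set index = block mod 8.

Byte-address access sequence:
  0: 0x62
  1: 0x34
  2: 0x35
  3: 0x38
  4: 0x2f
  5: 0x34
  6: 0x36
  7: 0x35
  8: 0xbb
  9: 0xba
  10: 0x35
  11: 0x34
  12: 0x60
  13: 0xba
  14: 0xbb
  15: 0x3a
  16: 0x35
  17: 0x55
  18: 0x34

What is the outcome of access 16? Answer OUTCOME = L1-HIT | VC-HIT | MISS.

OUTCOME = L1-HIT

0: 0x62 (blk 24, set 0) → MISS  vc=[]
1: 0x34 (blk 13, set 5) → MISS  vc=[]
2: 0x35 (blk 13, set 5) → L1-HIT  vc=[]
3: 0x38 (blk 14, set 6) → MISS  vc=[]
4: 0x2f (blk 11, set 3) → MISS  vc=[]
5: 0x34 (blk 13, set 5) → L1-HIT  vc=[]
6: 0x36 (blk 13, set 5) → L1-HIT  vc=[]
7: 0x35 (blk 13, set 5) → L1-HIT  vc=[]
8: 0xbb (blk 46, set 6) → MISS  vc=[14]
9: 0xba (blk 46, set 6) → L1-HIT  vc=[14]
10: 0x35 (blk 13, set 5) → L1-HIT  vc=[14]
11: 0x34 (blk 13, set 5) → L1-HIT  vc=[14]
12: 0x60 (blk 24, set 0) → L1-HIT  vc=[14]
13: 0xba (blk 46, set 6) → L1-HIT  vc=[14]
14: 0xbb (blk 46, set 6) → L1-HIT  vc=[14]
15: 0x3a (blk 14, set 6) → VC-HIT  vc=[46]
16: 0x35 (blk 13, set 5) → L1-HIT  vc=[46]
17: 0x55 (blk 21, set 5) → MISS  vc=[46, 13]
18: 0x34 (blk 13, set 5) → VC-HIT  vc=[46, 21]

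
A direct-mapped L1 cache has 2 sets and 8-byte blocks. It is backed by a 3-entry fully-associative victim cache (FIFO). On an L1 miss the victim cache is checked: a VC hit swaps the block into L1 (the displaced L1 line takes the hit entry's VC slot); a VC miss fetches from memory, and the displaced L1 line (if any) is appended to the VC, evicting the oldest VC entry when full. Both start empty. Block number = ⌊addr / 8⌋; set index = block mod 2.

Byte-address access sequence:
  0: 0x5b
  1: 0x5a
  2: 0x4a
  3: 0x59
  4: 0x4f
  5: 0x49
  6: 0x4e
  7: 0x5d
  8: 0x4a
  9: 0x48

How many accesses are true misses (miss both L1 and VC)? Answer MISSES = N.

MISSES = 2

#0 0x5b→b11/s1 MISS; vc=[]
#1 0x5a→b11/s1 L1-HIT; vc=[]
#2 0x4a→b9/s1 MISS; vc=[11]
#3 0x59→b11/s1 VC-HIT; vc=[9]
#4 0x4f→b9/s1 VC-HIT; vc=[11]
#5 0x49→b9/s1 L1-HIT; vc=[11]
#6 0x4e→b9/s1 L1-HIT; vc=[11]
#7 0x5d→b11/s1 VC-HIT; vc=[9]
#8 0x4a→b9/s1 VC-HIT; vc=[11]
#9 0x48→b9/s1 L1-HIT; vc=[11]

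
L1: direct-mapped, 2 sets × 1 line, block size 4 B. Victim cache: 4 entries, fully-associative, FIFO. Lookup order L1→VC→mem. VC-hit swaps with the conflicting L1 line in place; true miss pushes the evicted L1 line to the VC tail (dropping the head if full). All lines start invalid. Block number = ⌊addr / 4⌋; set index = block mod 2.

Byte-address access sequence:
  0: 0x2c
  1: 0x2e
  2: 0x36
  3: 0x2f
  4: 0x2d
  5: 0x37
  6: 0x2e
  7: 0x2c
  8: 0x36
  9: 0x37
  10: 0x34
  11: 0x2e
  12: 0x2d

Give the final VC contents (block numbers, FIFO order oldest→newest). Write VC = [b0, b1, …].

VC = [13]

0: 0x2c (blk 11, set 1) → MISS  vc=[]
1: 0x2e (blk 11, set 1) → L1-HIT  vc=[]
2: 0x36 (blk 13, set 1) → MISS  vc=[11]
3: 0x2f (blk 11, set 1) → VC-HIT  vc=[13]
4: 0x2d (blk 11, set 1) → L1-HIT  vc=[13]
5: 0x37 (blk 13, set 1) → VC-HIT  vc=[11]
6: 0x2e (blk 11, set 1) → VC-HIT  vc=[13]
7: 0x2c (blk 11, set 1) → L1-HIT  vc=[13]
8: 0x36 (blk 13, set 1) → VC-HIT  vc=[11]
9: 0x37 (blk 13, set 1) → L1-HIT  vc=[11]
10: 0x34 (blk 13, set 1) → L1-HIT  vc=[11]
11: 0x2e (blk 11, set 1) → VC-HIT  vc=[13]
12: 0x2d (blk 11, set 1) → L1-HIT  vc=[13]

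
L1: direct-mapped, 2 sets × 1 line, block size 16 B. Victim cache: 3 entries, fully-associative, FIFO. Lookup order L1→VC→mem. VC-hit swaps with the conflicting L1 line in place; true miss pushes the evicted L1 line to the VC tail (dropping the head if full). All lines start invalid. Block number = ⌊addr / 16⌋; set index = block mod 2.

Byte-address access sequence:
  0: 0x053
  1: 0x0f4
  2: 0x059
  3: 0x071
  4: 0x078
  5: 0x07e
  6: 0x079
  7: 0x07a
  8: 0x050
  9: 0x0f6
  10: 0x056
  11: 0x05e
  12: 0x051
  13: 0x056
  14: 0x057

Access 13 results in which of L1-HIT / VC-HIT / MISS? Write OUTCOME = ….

OUTCOME = L1-HIT

#0 0x53→b5/s1 MISS; vc=[]
#1 0xf4→b15/s1 MISS; vc=[5]
#2 0x59→b5/s1 VC-HIT; vc=[15]
#3 0x71→b7/s1 MISS; vc=[15,5]
#4 0x78→b7/s1 L1-HIT; vc=[15,5]
#5 0x7e→b7/s1 L1-HIT; vc=[15,5]
#6 0x79→b7/s1 L1-HIT; vc=[15,5]
#7 0x7a→b7/s1 L1-HIT; vc=[15,5]
#8 0x50→b5/s1 VC-HIT; vc=[15,7]
#9 0xf6→b15/s1 VC-HIT; vc=[5,7]
#10 0x56→b5/s1 VC-HIT; vc=[15,7]
#11 0x5e→b5/s1 L1-HIT; vc=[15,7]
#12 0x51→b5/s1 L1-HIT; vc=[15,7]
#13 0x56→b5/s1 L1-HIT; vc=[15,7]
#14 0x57→b5/s1 L1-HIT; vc=[15,7]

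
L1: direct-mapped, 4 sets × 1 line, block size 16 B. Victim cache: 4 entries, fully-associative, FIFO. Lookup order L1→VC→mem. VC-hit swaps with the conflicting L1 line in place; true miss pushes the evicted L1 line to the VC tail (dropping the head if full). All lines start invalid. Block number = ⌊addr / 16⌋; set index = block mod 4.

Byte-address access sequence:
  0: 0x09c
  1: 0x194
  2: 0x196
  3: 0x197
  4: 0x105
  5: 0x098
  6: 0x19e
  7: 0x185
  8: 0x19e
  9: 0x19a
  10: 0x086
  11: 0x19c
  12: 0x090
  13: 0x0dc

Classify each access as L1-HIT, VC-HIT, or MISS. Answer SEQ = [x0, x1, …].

0: 0x9c (blk 9, set 1) → MISS  vc=[]
1: 0x194 (blk 25, set 1) → MISS  vc=[9]
2: 0x196 (blk 25, set 1) → L1-HIT  vc=[9]
3: 0x197 (blk 25, set 1) → L1-HIT  vc=[9]
4: 0x105 (blk 16, set 0) → MISS  vc=[9]
5: 0x98 (blk 9, set 1) → VC-HIT  vc=[25]
6: 0x19e (blk 25, set 1) → VC-HIT  vc=[9]
7: 0x185 (blk 24, set 0) → MISS  vc=[9, 16]
8: 0x19e (blk 25, set 1) → L1-HIT  vc=[9, 16]
9: 0x19a (blk 25, set 1) → L1-HIT  vc=[9, 16]
10: 0x86 (blk 8, set 0) → MISS  vc=[9, 16, 24]
11: 0x19c (blk 25, set 1) → L1-HIT  vc=[9, 16, 24]
12: 0x90 (blk 9, set 1) → VC-HIT  vc=[25, 16, 24]
13: 0xdc (blk 13, set 1) → MISS  vc=[25, 16, 24, 9]

SEQ = [MISS, MISS, L1-HIT, L1-HIT, MISS, VC-HIT, VC-HIT, MISS, L1-HIT, L1-HIT, MISS, L1-HIT, VC-HIT, MISS]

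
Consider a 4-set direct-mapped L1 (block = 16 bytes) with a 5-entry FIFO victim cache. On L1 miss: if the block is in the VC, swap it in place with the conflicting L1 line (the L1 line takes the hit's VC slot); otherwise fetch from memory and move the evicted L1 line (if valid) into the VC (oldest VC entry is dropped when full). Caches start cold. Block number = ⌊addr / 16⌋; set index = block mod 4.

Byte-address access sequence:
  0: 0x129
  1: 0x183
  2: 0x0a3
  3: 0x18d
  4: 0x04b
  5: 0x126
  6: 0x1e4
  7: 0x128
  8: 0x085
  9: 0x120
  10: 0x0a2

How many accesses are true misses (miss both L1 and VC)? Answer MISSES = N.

0: 0x129 (blk 18, set 2) → MISS  vc=[]
1: 0x183 (blk 24, set 0) → MISS  vc=[]
2: 0xa3 (blk 10, set 2) → MISS  vc=[18]
3: 0x18d (blk 24, set 0) → L1-HIT  vc=[18]
4: 0x4b (blk 4, set 0) → MISS  vc=[18, 24]
5: 0x126 (blk 18, set 2) → VC-HIT  vc=[10, 24]
6: 0x1e4 (blk 30, set 2) → MISS  vc=[10, 24, 18]
7: 0x128 (blk 18, set 2) → VC-HIT  vc=[10, 24, 30]
8: 0x85 (blk 8, set 0) → MISS  vc=[10, 24, 30, 4]
9: 0x120 (blk 18, set 2) → L1-HIT  vc=[10, 24, 30, 4]
10: 0xa2 (blk 10, set 2) → VC-HIT  vc=[18, 24, 30, 4]

MISSES = 6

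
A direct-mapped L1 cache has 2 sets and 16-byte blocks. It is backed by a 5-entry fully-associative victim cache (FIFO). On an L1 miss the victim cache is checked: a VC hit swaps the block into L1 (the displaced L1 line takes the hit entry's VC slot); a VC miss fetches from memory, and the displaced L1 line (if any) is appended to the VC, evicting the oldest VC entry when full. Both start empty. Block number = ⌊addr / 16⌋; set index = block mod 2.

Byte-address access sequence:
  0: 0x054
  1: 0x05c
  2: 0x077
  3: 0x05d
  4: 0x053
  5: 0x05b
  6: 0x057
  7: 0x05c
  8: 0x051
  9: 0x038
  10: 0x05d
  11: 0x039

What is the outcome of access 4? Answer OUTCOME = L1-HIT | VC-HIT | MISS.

OUTCOME = L1-HIT

0: 0x54 (blk 5, set 1) → MISS  vc=[]
1: 0x5c (blk 5, set 1) → L1-HIT  vc=[]
2: 0x77 (blk 7, set 1) → MISS  vc=[5]
3: 0x5d (blk 5, set 1) → VC-HIT  vc=[7]
4: 0x53 (blk 5, set 1) → L1-HIT  vc=[7]
5: 0x5b (blk 5, set 1) → L1-HIT  vc=[7]
6: 0x57 (blk 5, set 1) → L1-HIT  vc=[7]
7: 0x5c (blk 5, set 1) → L1-HIT  vc=[7]
8: 0x51 (blk 5, set 1) → L1-HIT  vc=[7]
9: 0x38 (blk 3, set 1) → MISS  vc=[7, 5]
10: 0x5d (blk 5, set 1) → VC-HIT  vc=[7, 3]
11: 0x39 (blk 3, set 1) → VC-HIT  vc=[7, 5]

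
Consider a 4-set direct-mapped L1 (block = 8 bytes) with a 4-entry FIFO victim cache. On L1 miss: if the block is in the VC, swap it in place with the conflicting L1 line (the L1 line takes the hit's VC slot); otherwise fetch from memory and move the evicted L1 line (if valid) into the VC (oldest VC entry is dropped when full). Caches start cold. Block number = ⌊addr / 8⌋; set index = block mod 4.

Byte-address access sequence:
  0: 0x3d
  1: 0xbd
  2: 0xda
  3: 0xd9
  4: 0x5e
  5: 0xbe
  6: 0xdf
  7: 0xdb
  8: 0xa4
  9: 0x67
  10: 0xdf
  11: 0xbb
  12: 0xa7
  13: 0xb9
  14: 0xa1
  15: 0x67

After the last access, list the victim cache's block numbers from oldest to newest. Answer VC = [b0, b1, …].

VC = [7, 11, 27, 20]

0: 0x3d (blk 7, set 3) → MISS  vc=[]
1: 0xbd (blk 23, set 3) → MISS  vc=[7]
2: 0xda (blk 27, set 3) → MISS  vc=[7, 23]
3: 0xd9 (blk 27, set 3) → L1-HIT  vc=[7, 23]
4: 0x5e (blk 11, set 3) → MISS  vc=[7, 23, 27]
5: 0xbe (blk 23, set 3) → VC-HIT  vc=[7, 11, 27]
6: 0xdf (blk 27, set 3) → VC-HIT  vc=[7, 11, 23]
7: 0xdb (blk 27, set 3) → L1-HIT  vc=[7, 11, 23]
8: 0xa4 (blk 20, set 0) → MISS  vc=[7, 11, 23]
9: 0x67 (blk 12, set 0) → MISS  vc=[7, 11, 23, 20]
10: 0xdf (blk 27, set 3) → L1-HIT  vc=[7, 11, 23, 20]
11: 0xbb (blk 23, set 3) → VC-HIT  vc=[7, 11, 27, 20]
12: 0xa7 (blk 20, set 0) → VC-HIT  vc=[7, 11, 27, 12]
13: 0xb9 (blk 23, set 3) → L1-HIT  vc=[7, 11, 27, 12]
14: 0xa1 (blk 20, set 0) → L1-HIT  vc=[7, 11, 27, 12]
15: 0x67 (blk 12, set 0) → VC-HIT  vc=[7, 11, 27, 20]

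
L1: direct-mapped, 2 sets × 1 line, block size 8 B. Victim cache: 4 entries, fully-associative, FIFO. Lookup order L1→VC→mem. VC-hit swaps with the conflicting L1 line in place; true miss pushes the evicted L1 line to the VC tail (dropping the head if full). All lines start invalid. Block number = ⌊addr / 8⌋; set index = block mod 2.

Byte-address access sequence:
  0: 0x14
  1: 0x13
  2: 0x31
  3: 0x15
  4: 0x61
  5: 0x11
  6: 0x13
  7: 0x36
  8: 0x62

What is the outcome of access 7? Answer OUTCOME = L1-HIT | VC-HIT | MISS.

OUTCOME = VC-HIT

0: 0x14 (blk 2, set 0) → MISS  vc=[]
1: 0x13 (blk 2, set 0) → L1-HIT  vc=[]
2: 0x31 (blk 6, set 0) → MISS  vc=[2]
3: 0x15 (blk 2, set 0) → VC-HIT  vc=[6]
4: 0x61 (blk 12, set 0) → MISS  vc=[6, 2]
5: 0x11 (blk 2, set 0) → VC-HIT  vc=[6, 12]
6: 0x13 (blk 2, set 0) → L1-HIT  vc=[6, 12]
7: 0x36 (blk 6, set 0) → VC-HIT  vc=[2, 12]
8: 0x62 (blk 12, set 0) → VC-HIT  vc=[2, 6]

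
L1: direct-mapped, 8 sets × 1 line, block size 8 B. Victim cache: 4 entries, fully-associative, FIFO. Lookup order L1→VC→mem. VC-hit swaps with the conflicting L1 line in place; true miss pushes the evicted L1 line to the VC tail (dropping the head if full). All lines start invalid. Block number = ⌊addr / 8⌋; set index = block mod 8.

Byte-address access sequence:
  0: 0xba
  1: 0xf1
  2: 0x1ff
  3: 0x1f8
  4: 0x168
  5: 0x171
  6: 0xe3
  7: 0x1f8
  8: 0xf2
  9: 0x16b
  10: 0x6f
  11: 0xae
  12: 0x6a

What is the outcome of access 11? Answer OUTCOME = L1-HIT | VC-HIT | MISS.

  [0] addr=0xba blk=23 s=7: MISS | VC []
  [1] addr=0xf1 blk=30 s=6: MISS | VC []
  [2] addr=0x1ff blk=63 s=7: MISS | VC [23]
  [3] addr=0x1f8 blk=63 s=7: L1-HIT | VC [23]
  [4] addr=0x168 blk=45 s=5: MISS | VC [23]
  [5] addr=0x171 blk=46 s=6: MISS | VC [23, 30]
  [6] addr=0xe3 blk=28 s=4: MISS | VC [23, 30]
  [7] addr=0x1f8 blk=63 s=7: L1-HIT | VC [23, 30]
  [8] addr=0xf2 blk=30 s=6: VC-HIT | VC [23, 46]
  [9] addr=0x16b blk=45 s=5: L1-HIT | VC [23, 46]
  [10] addr=0x6f blk=13 s=5: MISS | VC [23, 46, 45]
  [11] addr=0xae blk=21 s=5: MISS | VC [23, 46, 45, 13]
  [12] addr=0x6a blk=13 s=5: VC-HIT | VC [23, 46, 45, 21]

OUTCOME = MISS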